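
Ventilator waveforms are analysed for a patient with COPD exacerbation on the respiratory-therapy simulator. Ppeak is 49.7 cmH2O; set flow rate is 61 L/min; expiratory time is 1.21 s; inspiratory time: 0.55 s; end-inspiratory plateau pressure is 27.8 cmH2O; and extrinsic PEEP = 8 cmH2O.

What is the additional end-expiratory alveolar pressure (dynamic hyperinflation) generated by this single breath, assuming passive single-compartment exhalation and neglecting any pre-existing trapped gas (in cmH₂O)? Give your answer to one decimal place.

2.7

Flow: 61 L/min ÷ 60 = 1.0167 L/s.
Vt = flow × Ti = 1.0167 L/s × 0.55 s × 1000 mL/L = 559.19 mL.
R = (PIP − Pplat)/V̇ = (49.7 − 27.8) / 1.0167 = 21.9/1.0167 = 21.54 cmH2O·s/L.
C = Vt/(Pplat − PEEP) = 559.19 / (27.8 − 8) = 559.19/19.8 = 28.242 mL/cmH2O.
τ = R × C = 21.54 × 0.02824 L/cmH2O = 0.6083 s.
Fraction remaining = e^(−Te/τ) = e^(−1.21/0.6083) = 0.1368; trapped volume = 559.19 × 0.1368 = 76.497 mL.
Additional alveolar pressure from trapping ≈ V_trapped / C = 76.497 / 28.242 = 2.709 cmH2O.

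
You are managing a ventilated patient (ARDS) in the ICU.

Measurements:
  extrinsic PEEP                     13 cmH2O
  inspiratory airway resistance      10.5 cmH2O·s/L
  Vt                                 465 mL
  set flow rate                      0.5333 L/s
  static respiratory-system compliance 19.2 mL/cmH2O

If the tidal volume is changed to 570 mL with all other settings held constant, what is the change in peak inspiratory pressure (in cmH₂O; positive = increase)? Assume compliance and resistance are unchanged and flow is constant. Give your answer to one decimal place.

PIP = Vt/C + R·V̇ + PEEP (constant-flow equation of motion).
Only the elastic term changes: ΔPIP = ΔVt / C = (570 − 465) / 19.2 = 5.469 cmH2O.

5.5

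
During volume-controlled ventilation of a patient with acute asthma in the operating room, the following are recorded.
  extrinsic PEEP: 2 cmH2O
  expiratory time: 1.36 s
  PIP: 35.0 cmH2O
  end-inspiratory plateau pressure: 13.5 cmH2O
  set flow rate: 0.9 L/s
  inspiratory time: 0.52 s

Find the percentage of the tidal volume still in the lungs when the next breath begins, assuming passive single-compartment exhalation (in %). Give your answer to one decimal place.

Vt = flow × Ti = 0.9 L/s × 0.52 s × 1000 mL/L = 468.0 mL.
R = (PIP − Pplat)/V̇ = (35.0 − 13.5) / 0.9 = 21.5/0.9 = 23.889 cmH2O·s/L.
C = Vt/(Pplat − PEEP) = 468.0 / (13.5 − 2) = 468.0/11.5 = 40.696 mL/cmH2O.
τ = R × C = 23.889 × 0.0407 L/cmH2O = 0.9723 s.
Fraction remaining at end-expiration = e^(−Te/τ) = e^(−1.36/0.9723) = 0.2469 → 24.69%.

24.7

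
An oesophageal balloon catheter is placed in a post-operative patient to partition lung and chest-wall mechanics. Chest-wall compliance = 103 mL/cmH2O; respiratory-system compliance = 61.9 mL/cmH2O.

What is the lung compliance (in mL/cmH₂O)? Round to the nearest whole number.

1/CL = 1/Crs − 1/Ccw.
1/CL = 1/61.9 − 1/103 = 0.006446.
CL = 155.13 mL/cmH2O.

155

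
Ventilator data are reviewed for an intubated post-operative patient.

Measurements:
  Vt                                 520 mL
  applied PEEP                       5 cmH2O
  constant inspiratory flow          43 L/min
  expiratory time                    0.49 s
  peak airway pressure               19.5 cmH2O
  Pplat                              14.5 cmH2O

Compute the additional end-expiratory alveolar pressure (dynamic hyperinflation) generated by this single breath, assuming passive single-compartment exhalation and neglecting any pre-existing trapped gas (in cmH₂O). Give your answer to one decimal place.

2.6

Flow: 43 L/min ÷ 60 = 0.7167 L/s.
R = (PIP − Pplat)/V̇ = (19.5 − 14.5) / 0.7167 = 5.0/0.7167 = 6.976 cmH2O·s/L.
C = Vt/(Pplat − PEEP) = 520.0 / (14.5 − 5) = 520.0/9.5 = 54.737 mL/cmH2O.
τ = R × C = 6.976 × 0.05474 L/cmH2O = 0.3819 s.
Fraction remaining = e^(−Te/τ) = e^(−0.49/0.3819) = 0.2772; trapped volume = 520.0 × 0.2772 = 144.14 mL.
Additional alveolar pressure from trapping ≈ V_trapped / C = 144.14 / 54.737 = 2.633 cmH2O.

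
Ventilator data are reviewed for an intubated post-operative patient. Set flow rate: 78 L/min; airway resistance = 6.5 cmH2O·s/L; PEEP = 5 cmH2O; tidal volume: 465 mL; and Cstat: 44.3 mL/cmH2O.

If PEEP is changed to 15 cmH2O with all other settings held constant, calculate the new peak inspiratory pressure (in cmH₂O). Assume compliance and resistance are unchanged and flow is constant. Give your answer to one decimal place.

33.9

Flow: 78 L/min ÷ 60 = 1.3 L/s.
PIP = Vt/C + R·V̇ + PEEP (constant-flow equation of motion).
Only the baseline term changes: ΔPIP = ΔPEEP = 15 − 5 = 10.0 cmH2O.
Original PIP = 465/44.3 + 6.5×1.3 + 5 = 23.947 cmH2O; new PIP = 23.947 + (10.0) = 33.947 cmH2O.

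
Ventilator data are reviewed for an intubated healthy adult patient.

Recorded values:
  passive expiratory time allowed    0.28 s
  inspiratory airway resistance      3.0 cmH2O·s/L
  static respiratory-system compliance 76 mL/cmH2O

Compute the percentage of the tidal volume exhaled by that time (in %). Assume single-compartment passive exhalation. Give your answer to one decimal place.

τ = R × C = 3.0 × 76 mL/cmH2O = 3.0 × 0.076 L/cmH2O = 0.228 s.
Passive exhalation: V(t)/V₀ = e^(−t/τ) = e^(−0.28/0.228) = 0.2929.
Fraction exhaled = 1 − 0.2929 = 0.7071 → 70.71%.

70.7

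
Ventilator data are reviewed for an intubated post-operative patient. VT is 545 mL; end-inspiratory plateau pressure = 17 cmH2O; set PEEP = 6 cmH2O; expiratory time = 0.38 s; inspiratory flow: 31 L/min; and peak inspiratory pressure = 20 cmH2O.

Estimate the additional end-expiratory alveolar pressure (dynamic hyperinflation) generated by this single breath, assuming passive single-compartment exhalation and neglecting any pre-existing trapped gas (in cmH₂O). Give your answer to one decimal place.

Flow: 31 L/min ÷ 60 = 0.5167 L/s.
R = (PIP − Pplat)/V̇ = (20 − 17) / 0.5167 = 3.0/0.5167 = 5.806 cmH2O·s/L.
C = Vt/(Pplat − PEEP) = 545.0 / (17 − 6) = 545.0/11.0 = 49.545 mL/cmH2O.
τ = R × C = 5.806 × 0.04955 L/cmH2O = 0.2877 s.
Fraction remaining = e^(−Te/τ) = e^(−0.38/0.2877) = 0.2669; trapped volume = 545.0 × 0.2669 = 145.46 mL.
Additional alveolar pressure from trapping ≈ V_trapped / C = 145.46 / 49.545 = 2.936 cmH2O.

2.9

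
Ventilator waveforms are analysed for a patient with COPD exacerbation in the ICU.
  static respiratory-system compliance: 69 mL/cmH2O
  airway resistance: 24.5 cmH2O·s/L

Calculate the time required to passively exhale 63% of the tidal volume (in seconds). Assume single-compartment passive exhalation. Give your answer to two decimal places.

1.68

τ = R × C = 24.5 × 69 mL/cmH2O = 24.5 × 0.069 L/cmH2O = 1.691 s.
Exhaled fraction f = 1 − e^(−t/τ) → t = −τ·ln(1 − f) = −1.691·ln(0.37) = 1.681 s.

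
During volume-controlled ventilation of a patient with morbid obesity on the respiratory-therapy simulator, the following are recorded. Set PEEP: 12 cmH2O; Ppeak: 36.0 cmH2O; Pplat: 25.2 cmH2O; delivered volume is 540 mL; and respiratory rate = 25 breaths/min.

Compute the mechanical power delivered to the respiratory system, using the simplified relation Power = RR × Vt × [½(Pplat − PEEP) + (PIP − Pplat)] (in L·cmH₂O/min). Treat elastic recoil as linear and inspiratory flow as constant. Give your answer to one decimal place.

Per-breath work = Vt × [½(Pplat−PEEP) + (PIP−Pplat)] = 0.540 × [0.5×13.2 + 10.8] = 0.540 × 17.4 = 9.396 L·cmH2O.
Power = 25 × 9.396 = 234.9 L·cmH2O/min.

234.9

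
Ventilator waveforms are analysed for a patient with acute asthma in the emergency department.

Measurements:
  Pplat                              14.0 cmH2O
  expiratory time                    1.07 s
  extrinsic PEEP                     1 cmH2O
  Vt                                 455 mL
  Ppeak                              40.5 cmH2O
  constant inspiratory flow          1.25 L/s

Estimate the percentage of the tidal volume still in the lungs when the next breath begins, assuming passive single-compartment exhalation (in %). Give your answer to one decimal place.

R = (PIP − Pplat)/V̇ = (40.5 − 14.0) / 1.25 = 26.5/1.25 = 21.2 cmH2O·s/L.
C = Vt/(Pplat − PEEP) = 455.0 / (14.0 − 1) = 455.0/13.0 = 35.0 mL/cmH2O.
τ = R × C = 21.2 × 0.035 L/cmH2O = 0.742 s.
Fraction remaining at end-expiration = e^(−Te/τ) = e^(−1.07/0.742) = 0.2364 → 23.64%.

23.6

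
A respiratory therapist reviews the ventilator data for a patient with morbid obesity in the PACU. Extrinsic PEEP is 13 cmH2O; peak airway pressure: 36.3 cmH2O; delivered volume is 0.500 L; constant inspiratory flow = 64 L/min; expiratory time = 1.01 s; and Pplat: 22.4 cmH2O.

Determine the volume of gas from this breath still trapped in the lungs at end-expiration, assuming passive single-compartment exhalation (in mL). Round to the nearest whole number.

Flow: 64 L/min ÷ 60 = 1.0667 L/s.
R = (PIP − Pplat)/V̇ = (36.3 − 22.4) / 1.0667 = 13.9/1.0667 = 13.031 cmH2O·s/L.
C = Vt/(Pplat − PEEP) = 500.0 / (22.4 − 13) = 500.0/9.4 = 53.191 mL/cmH2O.
τ = R × C = 13.031 × 0.05319 L/cmH2O = 0.6931 s.
Fraction remaining = e^(−Te/τ) = e^(−1.01/0.6931) = 0.2329.
Trapped volume = 500.0 × 0.2329 = 116.45 mL.

116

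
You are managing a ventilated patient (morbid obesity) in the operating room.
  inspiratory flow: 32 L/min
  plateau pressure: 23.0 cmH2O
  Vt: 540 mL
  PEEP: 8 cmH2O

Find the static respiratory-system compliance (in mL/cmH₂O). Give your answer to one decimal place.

Cstat = Vt / (Pplat − PEEP) = 540 / (23.0 − 8) = 540 / 15.0 = 36.0 mL/cmH2O.

36.0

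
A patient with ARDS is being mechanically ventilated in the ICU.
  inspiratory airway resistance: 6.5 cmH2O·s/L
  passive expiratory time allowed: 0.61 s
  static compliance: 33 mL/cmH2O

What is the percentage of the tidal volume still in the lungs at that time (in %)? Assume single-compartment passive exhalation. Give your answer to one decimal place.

τ = R × C = 6.5 × 33 mL/cmH2O = 6.5 × 0.033 L/cmH2O = 0.2145 s.
Passive exhalation: V(t)/V₀ = e^(−t/τ) = e^(−0.61/0.2145) = 0.0582.
Fraction remaining = 0.0582 → 5.82%.

5.8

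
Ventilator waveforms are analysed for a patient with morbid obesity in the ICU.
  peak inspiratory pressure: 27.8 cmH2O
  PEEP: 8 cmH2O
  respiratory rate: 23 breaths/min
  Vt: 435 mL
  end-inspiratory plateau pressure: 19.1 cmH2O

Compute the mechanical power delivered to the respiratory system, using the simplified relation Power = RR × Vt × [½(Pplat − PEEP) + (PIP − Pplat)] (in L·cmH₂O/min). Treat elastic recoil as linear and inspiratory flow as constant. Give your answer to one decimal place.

Per-breath work = Vt × [½(Pplat−PEEP) + (PIP−Pplat)] = 0.435 × [0.5×11.1 + 8.7] = 0.435 × 14.25 = 6.199 L·cmH2O.
Power = 23 × 6.199 = 142.58 L·cmH2O/min.

142.6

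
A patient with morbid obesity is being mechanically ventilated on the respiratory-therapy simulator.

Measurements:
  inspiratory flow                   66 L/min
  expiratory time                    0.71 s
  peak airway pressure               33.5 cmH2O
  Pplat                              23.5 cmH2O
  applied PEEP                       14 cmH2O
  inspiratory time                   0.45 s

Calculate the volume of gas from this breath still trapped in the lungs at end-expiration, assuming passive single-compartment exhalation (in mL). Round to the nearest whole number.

Flow: 66 L/min ÷ 60 = 1.1 L/s.
Vt = flow × Ti = 1.1 L/s × 0.45 s × 1000 mL/L = 495.0 mL.
R = (PIP − Pplat)/V̇ = (33.5 − 23.5) / 1.1 = 10.0/1.1 = 9.091 cmH2O·s/L.
C = Vt/(Pplat − PEEP) = 495.0 / (23.5 − 14) = 495.0/9.5 = 52.105 mL/cmH2O.
τ = R × C = 9.091 × 0.05211 L/cmH2O = 0.4737 s.
Fraction remaining = e^(−Te/τ) = e^(−0.71/0.4737) = 0.2234.
Trapped volume = 495.0 × 0.2234 = 110.58 mL.

111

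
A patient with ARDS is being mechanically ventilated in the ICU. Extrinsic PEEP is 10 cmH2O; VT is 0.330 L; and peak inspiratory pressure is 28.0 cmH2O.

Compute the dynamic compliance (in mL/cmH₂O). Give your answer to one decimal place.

Dynamic compliance = Vt / (PIP − PEEP) = 330 / (28.0 − 10) = 330 / 18.0 = 18.333 mL/cmH2O.

18.3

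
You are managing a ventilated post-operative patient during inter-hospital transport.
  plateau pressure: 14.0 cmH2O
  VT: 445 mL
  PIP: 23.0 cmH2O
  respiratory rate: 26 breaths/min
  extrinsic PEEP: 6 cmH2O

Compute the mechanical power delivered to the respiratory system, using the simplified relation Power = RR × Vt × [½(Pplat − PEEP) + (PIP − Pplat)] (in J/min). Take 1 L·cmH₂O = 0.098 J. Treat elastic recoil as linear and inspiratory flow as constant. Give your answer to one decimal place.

14.7

Per-breath work = Vt × [½(Pplat−PEEP) + (PIP−Pplat)] = 0.445 × [0.5×8.0 + 9.0] = 0.445 × 13.0 = 5.785 L·cmH2O.
Power = 26 × 5.785 = 150.41 L·cmH2O/min.
× 0.098 J/(L·cmH2O) → 14.74 J/min.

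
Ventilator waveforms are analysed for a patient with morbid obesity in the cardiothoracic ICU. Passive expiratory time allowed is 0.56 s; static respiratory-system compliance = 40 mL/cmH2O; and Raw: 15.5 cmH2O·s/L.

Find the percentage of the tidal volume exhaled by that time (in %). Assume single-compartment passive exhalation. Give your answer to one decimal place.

τ = R × C = 15.5 × 40 mL/cmH2O = 15.5 × 0.040 L/cmH2O = 0.62 s.
Passive exhalation: V(t)/V₀ = e^(−t/τ) = e^(−0.56/0.62) = 0.4053.
Fraction exhaled = 1 − 0.4053 = 0.5947 → 59.47%.

59.5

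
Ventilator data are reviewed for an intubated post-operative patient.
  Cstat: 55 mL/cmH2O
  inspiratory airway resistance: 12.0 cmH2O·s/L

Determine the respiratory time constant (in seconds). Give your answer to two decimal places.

τ = R × C = 12.0 × 55 mL/cmH2O = 12.0 × 0.055 L/cmH2O = 0.66 s.

0.66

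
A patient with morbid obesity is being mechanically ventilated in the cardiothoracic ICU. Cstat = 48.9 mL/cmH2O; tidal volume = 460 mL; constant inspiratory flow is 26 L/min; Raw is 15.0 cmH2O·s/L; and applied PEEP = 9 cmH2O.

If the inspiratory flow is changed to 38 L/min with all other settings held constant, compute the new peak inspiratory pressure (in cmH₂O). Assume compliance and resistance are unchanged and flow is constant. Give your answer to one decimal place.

Flow: 26 L/min ÷ 60 = 0.4333 L/s.
New flow: 38 L/min ÷ 60 = 0.6333 L/s.
PIP = Vt/C + R·V̇ + PEEP (constant-flow equation of motion).
Only the resistive term changes: ΔPIP = R × ΔV̇ = 15.0 × (0.6333 − 0.4333) = 15.0 × 0.2 = 3.0 cmH2O.
Original PIP = 460/48.9 + 15.0×0.4333 + 9 = 24.906 cmH2O; new PIP = 24.906 + (3.0) = 27.906 cmH2O.

27.9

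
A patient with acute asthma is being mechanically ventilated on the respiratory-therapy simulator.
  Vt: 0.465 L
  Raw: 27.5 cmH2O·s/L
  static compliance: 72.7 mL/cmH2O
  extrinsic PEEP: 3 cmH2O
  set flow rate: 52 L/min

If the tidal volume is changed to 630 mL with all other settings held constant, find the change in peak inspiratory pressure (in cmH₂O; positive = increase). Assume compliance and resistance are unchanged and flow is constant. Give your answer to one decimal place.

2.3

PIP = Vt/C + R·V̇ + PEEP (constant-flow equation of motion).
Only the elastic term changes: ΔPIP = ΔVt / C = (630 − 465) / 72.7 = 2.27 cmH2O.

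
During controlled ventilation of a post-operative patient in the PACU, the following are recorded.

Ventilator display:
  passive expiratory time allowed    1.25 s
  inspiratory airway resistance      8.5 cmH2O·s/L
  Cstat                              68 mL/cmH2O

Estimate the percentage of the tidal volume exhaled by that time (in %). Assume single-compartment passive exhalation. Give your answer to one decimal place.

τ = R × C = 8.5 × 68 mL/cmH2O = 8.5 × 0.068 L/cmH2O = 0.578 s.
Passive exhalation: V(t)/V₀ = e^(−t/τ) = e^(−1.25/0.578) = 0.115.
Fraction exhaled = 1 − 0.115 = 0.885 → 88.5%.

88.5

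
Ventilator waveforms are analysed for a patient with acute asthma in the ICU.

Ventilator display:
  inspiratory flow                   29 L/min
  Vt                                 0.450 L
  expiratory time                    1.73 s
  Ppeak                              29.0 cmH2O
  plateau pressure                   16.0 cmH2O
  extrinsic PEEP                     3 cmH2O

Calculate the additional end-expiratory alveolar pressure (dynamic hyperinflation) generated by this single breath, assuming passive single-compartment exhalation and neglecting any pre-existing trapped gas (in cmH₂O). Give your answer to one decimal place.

2.0

Flow: 29 L/min ÷ 60 = 0.4833 L/s.
R = (PIP − Pplat)/V̇ = (29.0 − 16.0) / 0.4833 = 13.0/0.4833 = 26.898 cmH2O·s/L.
C = Vt/(Pplat − PEEP) = 450.0 / (16.0 − 3) = 450.0/13.0 = 34.615 mL/cmH2O.
τ = R × C = 26.898 × 0.03462 L/cmH2O = 0.9312 s.
Fraction remaining = e^(−Te/τ) = e^(−1.73/0.9312) = 0.156; trapped volume = 450.0 × 0.156 = 70.2 mL.
Additional alveolar pressure from trapping ≈ V_trapped / C = 70.2 / 34.615 = 2.028 cmH2O.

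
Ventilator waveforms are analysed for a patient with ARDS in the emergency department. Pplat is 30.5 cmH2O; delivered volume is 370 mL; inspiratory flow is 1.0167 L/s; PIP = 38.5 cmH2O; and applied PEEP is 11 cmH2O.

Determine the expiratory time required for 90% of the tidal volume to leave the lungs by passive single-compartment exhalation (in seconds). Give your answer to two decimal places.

0.34

R = (PIP − Pplat)/V̇ = (38.5 − 30.5) / 1.0167 = 8.0/1.0167 = 7.869 cmH2O·s/L.
C = Vt/(Pplat − PEEP) = 370.0 / (30.5 − 11) = 370.0/19.5 = 18.974 mL/cmH2O.
τ = R × C = 7.869 × 0.01897 L/cmH2O = 0.1493 s.
t = −τ·ln(1 − 0.90) = −0.1493·ln(0.1) = 0.3438 s.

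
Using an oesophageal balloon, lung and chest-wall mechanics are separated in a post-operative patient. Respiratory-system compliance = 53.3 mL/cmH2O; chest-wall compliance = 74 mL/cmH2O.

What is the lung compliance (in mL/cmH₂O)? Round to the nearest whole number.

1/CL = 1/Crs − 1/Ccw.
1/CL = 1/53.3 − 1/74 = 0.005248.
CL = 190.55 mL/cmH2O.

191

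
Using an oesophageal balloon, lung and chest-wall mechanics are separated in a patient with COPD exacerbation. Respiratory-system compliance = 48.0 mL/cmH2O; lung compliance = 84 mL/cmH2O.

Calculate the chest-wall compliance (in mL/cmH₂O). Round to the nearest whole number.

1/Ccw = 1/Crs − 1/CL.
1/Ccw = 1/48.0 − 1/84 = 0.008929.
Ccw = 111.99 mL/cmH2O.

112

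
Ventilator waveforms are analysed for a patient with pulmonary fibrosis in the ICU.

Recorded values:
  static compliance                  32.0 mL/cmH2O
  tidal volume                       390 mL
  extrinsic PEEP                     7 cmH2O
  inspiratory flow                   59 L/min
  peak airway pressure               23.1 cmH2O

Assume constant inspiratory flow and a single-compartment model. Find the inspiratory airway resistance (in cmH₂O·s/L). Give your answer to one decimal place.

4.0

Flow: 59 L/min ÷ 60 = 0.9833 L/s.
Equation of motion (constant flow): PIP = Vt/C + R·V̇ + PEEP.
R·V̇ = PIP − Vt/C − PEEP = 23.1 − 390/32.0 − 7 = 23.1 − 12.188 − 7 = 3.912 cmH2O.
R = 3.912 / 0.9833 = 3.978 cmH2O·s/L.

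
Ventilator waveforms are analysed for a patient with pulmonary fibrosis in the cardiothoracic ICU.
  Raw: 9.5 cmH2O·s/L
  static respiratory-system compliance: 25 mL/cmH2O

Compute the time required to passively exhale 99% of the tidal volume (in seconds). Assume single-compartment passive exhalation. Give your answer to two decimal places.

1.09

τ = R × C = 9.5 × 25 mL/cmH2O = 9.5 × 0.025 L/cmH2O = 0.2375 s.
Exhaled fraction f = 1 − e^(−t/τ) → t = −τ·ln(1 − f) = −0.2375·ln(0.01) = 1.094 s.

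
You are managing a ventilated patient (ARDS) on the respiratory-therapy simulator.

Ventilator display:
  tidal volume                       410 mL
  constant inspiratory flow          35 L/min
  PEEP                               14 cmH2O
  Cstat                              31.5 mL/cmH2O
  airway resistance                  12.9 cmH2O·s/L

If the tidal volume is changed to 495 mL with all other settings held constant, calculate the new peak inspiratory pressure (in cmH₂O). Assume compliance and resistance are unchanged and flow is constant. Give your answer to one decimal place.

Flow: 35 L/min ÷ 60 = 0.5833 L/s.
PIP = Vt/C + R·V̇ + PEEP (constant-flow equation of motion).
Only the elastic term changes: ΔPIP = ΔVt / C = (495 − 410) / 31.5 = 2.698 cmH2O.
Original PIP = 410/31.5 + 12.9×0.5833 + 14 = 34.54 cmH2O; new PIP = 34.54 + (2.698) = 37.238 cmH2O.

37.2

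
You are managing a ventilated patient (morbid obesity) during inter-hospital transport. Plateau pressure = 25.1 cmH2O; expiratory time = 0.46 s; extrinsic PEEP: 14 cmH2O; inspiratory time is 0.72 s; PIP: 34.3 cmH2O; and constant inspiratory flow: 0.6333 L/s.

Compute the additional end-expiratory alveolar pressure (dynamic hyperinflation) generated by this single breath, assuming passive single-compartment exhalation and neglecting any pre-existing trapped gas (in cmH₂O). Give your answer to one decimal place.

5.1

Vt = flow × Ti = 0.6333 L/s × 0.72 s × 1000 mL/L = 455.98 mL.
R = (PIP − Pplat)/V̇ = (34.3 − 25.1) / 0.6333 = 9.2/0.6333 = 14.527 cmH2O·s/L.
C = Vt/(Pplat − PEEP) = 455.98 / (25.1 − 14) = 455.98/11.1 = 41.079 mL/cmH2O.
τ = R × C = 14.527 × 0.04108 L/cmH2O = 0.5968 s.
Fraction remaining = e^(−Te/τ) = e^(−0.46/0.5968) = 0.4627; trapped volume = 455.98 × 0.4627 = 210.98 mL.
Additional alveolar pressure from trapping ≈ V_trapped / C = 210.98 / 41.079 = 5.136 cmH2O.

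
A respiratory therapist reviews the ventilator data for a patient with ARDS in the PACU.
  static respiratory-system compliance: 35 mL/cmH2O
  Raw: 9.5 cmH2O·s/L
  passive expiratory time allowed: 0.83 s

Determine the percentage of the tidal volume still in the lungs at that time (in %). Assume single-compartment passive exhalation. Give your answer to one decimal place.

8.2

τ = R × C = 9.5 × 35 mL/cmH2O = 9.5 × 0.035 L/cmH2O = 0.3325 s.
Passive exhalation: V(t)/V₀ = e^(−t/τ) = e^(−0.83/0.3325) = 0.08239.
Fraction remaining = 0.08239 → 8.239%.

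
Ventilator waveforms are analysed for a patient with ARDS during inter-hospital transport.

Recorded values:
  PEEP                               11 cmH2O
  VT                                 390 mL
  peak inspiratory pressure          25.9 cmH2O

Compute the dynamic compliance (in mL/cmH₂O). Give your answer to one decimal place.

26.2

Dynamic compliance = Vt / (PIP − PEEP) = 390 / (25.9 − 11) = 390 / 14.9 = 26.174 mL/cmH2O.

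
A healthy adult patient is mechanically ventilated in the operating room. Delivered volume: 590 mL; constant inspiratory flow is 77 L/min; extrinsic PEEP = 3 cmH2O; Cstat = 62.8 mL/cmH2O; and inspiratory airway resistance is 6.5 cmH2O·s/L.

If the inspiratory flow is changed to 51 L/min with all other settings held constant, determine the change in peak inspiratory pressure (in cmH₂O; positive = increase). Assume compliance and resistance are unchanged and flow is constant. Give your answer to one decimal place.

-2.8

Flow: 77 L/min ÷ 60 = 1.2833 L/s.
New flow: 51 L/min ÷ 60 = 0.85 L/s.
PIP = Vt/C + R·V̇ + PEEP (constant-flow equation of motion).
Only the resistive term changes: ΔPIP = R × ΔV̇ = 6.5 × (0.85 − 1.2833) = 6.5 × -0.4333 = -2.816 cmH2O.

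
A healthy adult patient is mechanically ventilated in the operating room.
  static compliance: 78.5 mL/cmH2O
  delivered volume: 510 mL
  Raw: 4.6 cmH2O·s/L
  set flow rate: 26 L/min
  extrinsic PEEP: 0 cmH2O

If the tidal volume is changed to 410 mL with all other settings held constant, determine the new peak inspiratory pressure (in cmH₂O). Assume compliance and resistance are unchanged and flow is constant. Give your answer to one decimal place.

Flow: 26 L/min ÷ 60 = 0.4333 L/s.
PIP = Vt/C + R·V̇ + PEEP (constant-flow equation of motion).
Only the elastic term changes: ΔPIP = ΔVt / C = (410 − 510) / 78.5 = -1.274 cmH2O.
Original PIP = 510/78.5 + 4.6×0.4333 + 0 = 8.49 cmH2O; new PIP = 8.49 + (-1.274) = 7.216 cmH2O.

7.2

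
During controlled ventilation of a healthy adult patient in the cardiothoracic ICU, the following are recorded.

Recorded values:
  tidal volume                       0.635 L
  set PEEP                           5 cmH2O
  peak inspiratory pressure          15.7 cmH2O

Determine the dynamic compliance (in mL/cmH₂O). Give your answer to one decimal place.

59.3

Dynamic compliance = Vt / (PIP − PEEP) = 635 / (15.7 − 5) = 635 / 10.7 = 59.346 mL/cmH2O.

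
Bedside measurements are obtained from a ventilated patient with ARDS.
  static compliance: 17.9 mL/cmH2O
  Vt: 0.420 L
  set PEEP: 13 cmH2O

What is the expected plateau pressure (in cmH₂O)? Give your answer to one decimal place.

Pplat = PEEP + Vt / Cstat = 13 + 420 / 17.9 = 13 + 23.464 = 36.464 cmH2O.

36.5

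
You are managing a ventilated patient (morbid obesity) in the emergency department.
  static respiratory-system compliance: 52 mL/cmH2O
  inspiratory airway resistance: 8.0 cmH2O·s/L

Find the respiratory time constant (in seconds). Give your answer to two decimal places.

0.42

τ = R × C = 8.0 × 52 mL/cmH2O = 8.0 × 0.052 L/cmH2O = 0.416 s.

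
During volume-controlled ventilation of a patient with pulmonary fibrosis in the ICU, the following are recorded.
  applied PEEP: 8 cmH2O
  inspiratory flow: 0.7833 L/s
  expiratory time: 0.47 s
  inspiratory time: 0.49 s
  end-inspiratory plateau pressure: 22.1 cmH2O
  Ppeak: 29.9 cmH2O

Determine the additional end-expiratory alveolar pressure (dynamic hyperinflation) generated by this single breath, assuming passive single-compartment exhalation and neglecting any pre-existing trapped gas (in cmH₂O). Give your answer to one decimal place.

2.5

Vt = flow × Ti = 0.7833 L/s × 0.49 s × 1000 mL/L = 383.82 mL.
R = (PIP − Pplat)/V̇ = (29.9 − 22.1) / 0.7833 = 7.8/0.7833 = 9.958 cmH2O·s/L.
C = Vt/(Pplat − PEEP) = 383.82 / (22.1 − 8) = 383.82/14.1 = 27.221 mL/cmH2O.
τ = R × C = 9.958 × 0.02722 L/cmH2O = 0.2711 s.
Fraction remaining = e^(−Te/τ) = e^(−0.47/0.2711) = 0.1766; trapped volume = 383.82 × 0.1766 = 67.783 mL.
Additional alveolar pressure from trapping ≈ V_trapped / C = 67.783 / 27.221 = 2.49 cmH2O.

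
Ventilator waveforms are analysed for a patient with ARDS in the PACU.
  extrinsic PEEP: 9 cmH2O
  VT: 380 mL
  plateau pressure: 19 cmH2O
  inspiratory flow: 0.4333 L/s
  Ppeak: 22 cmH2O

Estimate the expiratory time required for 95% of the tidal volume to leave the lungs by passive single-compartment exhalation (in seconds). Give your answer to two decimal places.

R = (PIP − Pplat)/V̇ = (22 − 19) / 0.4333 = 3.0/0.4333 = 6.924 cmH2O·s/L.
C = Vt/(Pplat − PEEP) = 380.0 / (19 − 9) = 380.0/10.0 = 38.0 mL/cmH2O.
τ = R × C = 6.924 × 0.038 L/cmH2O = 0.2631 s.
t = −τ·ln(1 − 0.95) = −0.2631·ln(0.05) = 0.7882 s.

0.79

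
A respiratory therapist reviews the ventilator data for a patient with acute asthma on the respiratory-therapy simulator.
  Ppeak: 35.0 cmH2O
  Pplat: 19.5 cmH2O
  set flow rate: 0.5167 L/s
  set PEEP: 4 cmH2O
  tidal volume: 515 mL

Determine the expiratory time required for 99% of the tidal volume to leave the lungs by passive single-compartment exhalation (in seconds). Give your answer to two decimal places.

4.59

R = (PIP − Pplat)/V̇ = (35.0 − 19.5) / 0.5167 = 15.5/0.5167 = 29.998 cmH2O·s/L.
C = Vt/(Pplat − PEEP) = 515.0 / (19.5 − 4) = 515.0/15.5 = 33.226 mL/cmH2O.
τ = R × C = 29.998 × 0.03323 L/cmH2O = 0.9968 s.
t = −τ·ln(1 − 0.99) = −0.9968·ln(0.01) = 4.59 s.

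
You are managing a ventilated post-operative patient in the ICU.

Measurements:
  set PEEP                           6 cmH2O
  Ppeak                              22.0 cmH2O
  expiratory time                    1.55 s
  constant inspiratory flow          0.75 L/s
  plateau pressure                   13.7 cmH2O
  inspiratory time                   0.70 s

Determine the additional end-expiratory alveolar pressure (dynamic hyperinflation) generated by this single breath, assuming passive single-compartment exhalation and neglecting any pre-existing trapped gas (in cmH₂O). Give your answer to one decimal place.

1.0

Vt = flow × Ti = 0.75 L/s × 0.70 s × 1000 mL/L = 525.0 mL.
R = (PIP − Pplat)/V̇ = (22.0 − 13.7) / 0.75 = 8.3/0.75 = 11.067 cmH2O·s/L.
C = Vt/(Pplat − PEEP) = 525.0 / (13.7 − 6) = 525.0/7.7 = 68.182 mL/cmH2O.
τ = R × C = 11.067 × 0.06818 L/cmH2O = 0.7545 s.
Fraction remaining = e^(−Te/τ) = e^(−1.55/0.7545) = 0.1282; trapped volume = 525.0 × 0.1282 = 67.305 mL.
Additional alveolar pressure from trapping ≈ V_trapped / C = 67.305 / 68.182 = 0.9871 cmH2O.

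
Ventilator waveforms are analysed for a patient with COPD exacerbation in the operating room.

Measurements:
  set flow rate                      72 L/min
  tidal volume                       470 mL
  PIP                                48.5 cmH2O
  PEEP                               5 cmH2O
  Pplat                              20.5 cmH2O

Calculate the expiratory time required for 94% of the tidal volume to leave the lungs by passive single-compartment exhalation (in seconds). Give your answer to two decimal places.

1.99

Flow: 72 L/min ÷ 60 = 1.2 L/s.
R = (PIP − Pplat)/V̇ = (48.5 − 20.5) / 1.2 = 28.0/1.2 = 23.333 cmH2O·s/L.
C = Vt/(Pplat − PEEP) = 470.0 / (20.5 − 5) = 470.0/15.5 = 30.323 mL/cmH2O.
τ = R × C = 23.333 × 0.03032 L/cmH2O = 0.7075 s.
t = −τ·ln(1 − 0.94) = −0.7075·ln(0.06) = 1.99 s.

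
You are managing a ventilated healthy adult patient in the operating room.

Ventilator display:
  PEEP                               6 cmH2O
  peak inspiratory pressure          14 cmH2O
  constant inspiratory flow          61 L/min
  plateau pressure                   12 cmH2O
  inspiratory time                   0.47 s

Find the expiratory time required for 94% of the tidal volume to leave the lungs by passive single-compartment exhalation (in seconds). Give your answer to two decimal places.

0.44

Flow: 61 L/min ÷ 60 = 1.0167 L/s.
Vt = flow × Ti = 1.0167 L/s × 0.47 s × 1000 mL/L = 477.85 mL.
R = (PIP − Pplat)/V̇ = (14 − 12) / 1.0167 = 2.0/1.0167 = 1.967 cmH2O·s/L.
C = Vt/(Pplat − PEEP) = 477.85 / (12 − 6) = 477.85/6.0 = 79.642 mL/cmH2O.
τ = R × C = 1.967 × 0.07964 L/cmH2O = 0.1567 s.
t = −τ·ln(1 − 0.94) = −0.1567·ln(0.06) = 0.4409 s.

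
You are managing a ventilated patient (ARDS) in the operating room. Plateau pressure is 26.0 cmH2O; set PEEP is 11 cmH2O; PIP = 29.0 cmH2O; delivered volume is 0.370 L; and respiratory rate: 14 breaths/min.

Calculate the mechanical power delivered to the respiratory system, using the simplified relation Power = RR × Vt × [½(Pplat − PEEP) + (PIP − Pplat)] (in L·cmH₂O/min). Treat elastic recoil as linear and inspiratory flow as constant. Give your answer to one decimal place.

54.4

Per-breath work = Vt × [½(Pplat−PEEP) + (PIP−Pplat)] = 0.370 × [0.5×15.0 + 3.0] = 0.370 × 10.5 = 3.885 L·cmH2O.
Power = 14 × 3.885 = 54.39 L·cmH2O/min.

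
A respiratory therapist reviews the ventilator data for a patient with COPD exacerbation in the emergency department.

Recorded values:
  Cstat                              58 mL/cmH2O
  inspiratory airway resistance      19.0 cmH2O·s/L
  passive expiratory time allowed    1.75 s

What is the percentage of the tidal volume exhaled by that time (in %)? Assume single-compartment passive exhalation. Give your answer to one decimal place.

79.6

τ = R × C = 19.0 × 58 mL/cmH2O = 19.0 × 0.058 L/cmH2O = 1.102 s.
Passive exhalation: V(t)/V₀ = e^(−t/τ) = e^(−1.75/1.102) = 0.2043.
Fraction exhaled = 1 − 0.2043 = 0.7957 → 79.57%.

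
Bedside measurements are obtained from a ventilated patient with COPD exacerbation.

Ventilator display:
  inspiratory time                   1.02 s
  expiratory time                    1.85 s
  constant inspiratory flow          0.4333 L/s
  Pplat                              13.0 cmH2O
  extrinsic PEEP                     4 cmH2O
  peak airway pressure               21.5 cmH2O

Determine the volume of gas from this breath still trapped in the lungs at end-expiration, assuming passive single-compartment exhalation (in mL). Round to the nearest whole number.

65

Vt = flow × Ti = 0.4333 L/s × 1.02 s × 1000 mL/L = 441.97 mL.
R = (PIP − Pplat)/V̇ = (21.5 − 13.0) / 0.4333 = 8.5/0.4333 = 19.617 cmH2O·s/L.
C = Vt/(Pplat − PEEP) = 441.97 / (13.0 − 4) = 441.97/9.0 = 49.108 mL/cmH2O.
τ = R × C = 19.617 × 0.04911 L/cmH2O = 0.9634 s.
Fraction remaining = e^(−Te/τ) = e^(−1.85/0.9634) = 0.1466.
Trapped volume = 441.97 × 0.1466 = 64.793 mL.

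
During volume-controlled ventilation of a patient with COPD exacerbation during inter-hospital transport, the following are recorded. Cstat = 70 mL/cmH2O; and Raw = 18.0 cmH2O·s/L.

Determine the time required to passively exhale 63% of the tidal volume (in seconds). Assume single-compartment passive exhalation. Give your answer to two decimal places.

τ = R × C = 18.0 × 70 mL/cmH2O = 18.0 × 0.070 L/cmH2O = 1.26 s.
Exhaled fraction f = 1 − e^(−t/τ) → t = −τ·ln(1 − f) = −1.26·ln(0.37) = 1.253 s.

1.25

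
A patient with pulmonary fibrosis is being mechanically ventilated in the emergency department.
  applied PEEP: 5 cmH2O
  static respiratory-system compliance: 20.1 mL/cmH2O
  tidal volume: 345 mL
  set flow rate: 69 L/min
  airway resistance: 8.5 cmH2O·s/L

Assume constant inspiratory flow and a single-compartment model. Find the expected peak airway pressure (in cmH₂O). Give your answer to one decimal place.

31.9

Flow: 69 L/min ÷ 60 = 1.15 L/s.
Equation of motion (constant flow): PIP = Vt/C + R·V̇ + PEEP.
PIP = 345/20.1 + 8.5×1.15 + 5 = 17.164 + 9.775 + 5 = 31.939 cmH2O.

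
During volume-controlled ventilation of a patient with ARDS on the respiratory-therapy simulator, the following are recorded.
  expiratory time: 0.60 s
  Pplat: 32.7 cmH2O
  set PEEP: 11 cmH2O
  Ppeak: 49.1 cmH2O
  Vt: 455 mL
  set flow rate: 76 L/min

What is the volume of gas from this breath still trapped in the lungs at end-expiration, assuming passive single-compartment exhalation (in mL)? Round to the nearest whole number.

Flow: 76 L/min ÷ 60 = 1.2667 L/s.
R = (PIP − Pplat)/V̇ = (49.1 − 32.7) / 1.2667 = 16.4/1.2667 = 12.947 cmH2O·s/L.
C = Vt/(Pplat − PEEP) = 455.0 / (32.7 − 11) = 455.0/21.7 = 20.968 mL/cmH2O.
τ = R × C = 12.947 × 0.02097 L/cmH2O = 0.2715 s.
Fraction remaining = e^(−Te/τ) = e^(−0.60/0.2715) = 0.1097.
Trapped volume = 455.0 × 0.1097 = 49.914 mL.

50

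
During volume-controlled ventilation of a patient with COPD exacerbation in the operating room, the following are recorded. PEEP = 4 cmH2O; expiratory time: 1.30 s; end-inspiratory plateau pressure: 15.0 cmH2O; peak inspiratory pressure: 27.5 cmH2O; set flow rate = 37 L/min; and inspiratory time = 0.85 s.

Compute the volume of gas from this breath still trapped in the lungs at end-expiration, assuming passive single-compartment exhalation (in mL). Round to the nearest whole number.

136

Flow: 37 L/min ÷ 60 = 0.6167 L/s.
Vt = flow × Ti = 0.6167 L/s × 0.85 s × 1000 mL/L = 524.2 mL.
R = (PIP − Pplat)/V̇ = (27.5 − 15.0) / 0.6167 = 12.5/0.6167 = 20.269 cmH2O·s/L.
C = Vt/(Pplat − PEEP) = 524.2 / (15.0 − 4) = 524.2/11.0 = 47.655 mL/cmH2O.
τ = R × C = 20.269 × 0.04766 L/cmH2O = 0.966 s.
Fraction remaining = e^(−Te/τ) = e^(−1.30/0.966) = 0.2603.
Trapped volume = 524.2 × 0.2603 = 136.45 mL.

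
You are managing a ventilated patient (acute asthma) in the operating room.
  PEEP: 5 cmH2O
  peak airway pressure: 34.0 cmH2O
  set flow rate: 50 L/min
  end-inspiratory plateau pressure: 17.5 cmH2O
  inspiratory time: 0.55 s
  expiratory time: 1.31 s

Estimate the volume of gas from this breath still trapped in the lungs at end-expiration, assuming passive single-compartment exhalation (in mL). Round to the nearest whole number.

Flow: 50 L/min ÷ 60 = 0.8333 L/s.
Vt = flow × Ti = 0.8333 L/s × 0.55 s × 1000 mL/L = 458.32 mL.
R = (PIP − Pplat)/V̇ = (34.0 − 17.5) / 0.8333 = 16.5/0.8333 = 19.801 cmH2O·s/L.
C = Vt/(Pplat − PEEP) = 458.32 / (17.5 − 5) = 458.32/12.5 = 36.666 mL/cmH2O.
τ = R × C = 19.801 × 0.03667 L/cmH2O = 0.7261 s.
Fraction remaining = e^(−Te/τ) = e^(−1.31/0.7261) = 0.1646.
Trapped volume = 458.32 × 0.1646 = 75.439 mL.

75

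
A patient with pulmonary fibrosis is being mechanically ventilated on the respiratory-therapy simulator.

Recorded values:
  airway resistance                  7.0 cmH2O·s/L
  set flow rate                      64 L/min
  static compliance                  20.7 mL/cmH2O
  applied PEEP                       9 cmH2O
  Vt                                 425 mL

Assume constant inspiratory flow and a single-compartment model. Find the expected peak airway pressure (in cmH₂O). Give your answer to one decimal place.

37.0

Flow: 64 L/min ÷ 60 = 1.0667 L/s.
Equation of motion (constant flow): PIP = Vt/C + R·V̇ + PEEP.
PIP = 425/20.7 + 7.0×1.0667 + 9 = 20.531 + 7.467 + 9 = 36.998 cmH2O.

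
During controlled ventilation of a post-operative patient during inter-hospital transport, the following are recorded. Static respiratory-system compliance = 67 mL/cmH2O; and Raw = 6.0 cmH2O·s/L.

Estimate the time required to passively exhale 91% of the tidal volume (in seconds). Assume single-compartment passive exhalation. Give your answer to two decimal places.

τ = R × C = 6.0 × 67 mL/cmH2O = 6.0 × 0.067 L/cmH2O = 0.402 s.
Exhaled fraction f = 1 − e^(−t/τ) → t = −τ·ln(1 − f) = −0.402·ln(0.09) = 0.968 s.

0.97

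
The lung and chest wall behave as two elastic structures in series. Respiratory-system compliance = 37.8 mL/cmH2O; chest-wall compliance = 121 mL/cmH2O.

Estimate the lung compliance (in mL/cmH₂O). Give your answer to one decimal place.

1/CL = 1/Crs − 1/Ccw.
1/CL = 1/37.8 − 1/121 = 0.01819.
CL = 54.975 mL/cmH2O.

55.0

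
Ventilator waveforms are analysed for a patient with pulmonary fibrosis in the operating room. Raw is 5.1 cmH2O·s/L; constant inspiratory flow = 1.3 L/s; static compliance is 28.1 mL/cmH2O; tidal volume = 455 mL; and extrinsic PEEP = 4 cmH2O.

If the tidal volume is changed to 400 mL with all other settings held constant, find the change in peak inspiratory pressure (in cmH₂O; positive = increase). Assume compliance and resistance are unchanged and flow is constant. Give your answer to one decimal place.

PIP = Vt/C + R·V̇ + PEEP (constant-flow equation of motion).
Only the elastic term changes: ΔPIP = ΔVt / C = (400 − 455) / 28.1 = -1.957 cmH2O.

-2.0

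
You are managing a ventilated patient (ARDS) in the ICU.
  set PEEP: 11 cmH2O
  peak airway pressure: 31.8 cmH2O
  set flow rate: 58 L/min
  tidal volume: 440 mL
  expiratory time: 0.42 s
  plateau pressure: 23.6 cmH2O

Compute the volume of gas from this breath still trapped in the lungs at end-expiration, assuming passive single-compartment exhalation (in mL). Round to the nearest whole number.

Flow: 58 L/min ÷ 60 = 0.9667 L/s.
R = (PIP − Pplat)/V̇ = (31.8 − 23.6) / 0.9667 = 8.2/0.9667 = 8.482 cmH2O·s/L.
C = Vt/(Pplat − PEEP) = 440.0 / (23.6 − 11) = 440.0/12.6 = 34.921 mL/cmH2O.
τ = R × C = 8.482 × 0.03492 L/cmH2O = 0.2962 s.
Fraction remaining = e^(−Te/τ) = e^(−0.42/0.2962) = 0.2422.
Trapped volume = 440.0 × 0.2422 = 106.57 mL.

107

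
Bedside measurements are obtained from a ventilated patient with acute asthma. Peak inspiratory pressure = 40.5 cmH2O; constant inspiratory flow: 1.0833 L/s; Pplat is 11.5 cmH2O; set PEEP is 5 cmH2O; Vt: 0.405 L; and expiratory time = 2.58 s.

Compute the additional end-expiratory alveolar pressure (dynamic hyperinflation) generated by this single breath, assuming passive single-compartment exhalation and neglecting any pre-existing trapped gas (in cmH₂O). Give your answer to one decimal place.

1.4

R = (PIP − Pplat)/V̇ = (40.5 − 11.5) / 1.0833 = 29.0/1.0833 = 26.77 cmH2O·s/L.
C = Vt/(Pplat − PEEP) = 405.0 / (11.5 − 5) = 405.0/6.5 = 62.308 mL/cmH2O.
τ = R × C = 26.77 × 0.06231 L/cmH2O = 1.668 s.
Fraction remaining = e^(−Te/τ) = e^(−2.58/1.668) = 0.2129; trapped volume = 405.0 × 0.2129 = 86.225 mL.
Additional alveolar pressure from trapping ≈ V_trapped / C = 86.225 / 62.308 = 1.384 cmH2O.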